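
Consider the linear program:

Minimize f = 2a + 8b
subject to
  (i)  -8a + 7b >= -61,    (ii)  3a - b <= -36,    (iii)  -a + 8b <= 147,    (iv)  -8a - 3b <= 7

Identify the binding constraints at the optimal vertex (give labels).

(ii) and (iv)

Vertices and f = 2a + 8b:
  (-141/23, 405/23) → f = 2958/23
  (-115/17, 267/17) → f = 1906/17
  (-497/67, 1169/67) → f = 8358/67

The minimum is at (-115/17, 267/17). Substituting into each constraint, equality holds for (ii) and (iv); the remaining constraints have slack.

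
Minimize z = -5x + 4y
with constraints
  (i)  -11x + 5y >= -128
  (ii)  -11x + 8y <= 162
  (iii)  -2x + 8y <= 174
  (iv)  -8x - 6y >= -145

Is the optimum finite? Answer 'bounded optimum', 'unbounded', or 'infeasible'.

unbounded

From the feasible point (1493/106, 571/106), moving in the direction (-8, -11) keeps every constraint satisfied while z decreases without bound.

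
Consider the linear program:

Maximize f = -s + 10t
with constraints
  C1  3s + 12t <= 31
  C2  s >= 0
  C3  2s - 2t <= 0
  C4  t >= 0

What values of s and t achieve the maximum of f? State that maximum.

Feasible corners and f = -s + 10t:
  (0, 31/12) → f = 155/6
  (31/15, 31/15) → f = 93/5
  (0, 0) → f = 0

At the optimal vertex, 3s + 12t = 31 and s = 0.
Solving simultaneously gives s = 0, t = 31/12.

s = 0, t = 31/12, maximum f = 155/6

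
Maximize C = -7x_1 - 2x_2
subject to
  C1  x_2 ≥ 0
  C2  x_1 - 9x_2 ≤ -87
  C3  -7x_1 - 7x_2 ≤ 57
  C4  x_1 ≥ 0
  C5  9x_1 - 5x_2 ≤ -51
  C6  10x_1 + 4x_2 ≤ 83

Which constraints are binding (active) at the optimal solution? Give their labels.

C4 and C5

Feasible corners and C = -7x_1 - 2x_2:
  (0, 51/5) → C = -102/5
  (0, 83/4) → C = -83/2
  (211/86, 1257/86) → C = -3991/86

The maximum is at (0, 51/5). Substituting into each constraint, equality holds for C4 and C5; the remaining constraints have slack.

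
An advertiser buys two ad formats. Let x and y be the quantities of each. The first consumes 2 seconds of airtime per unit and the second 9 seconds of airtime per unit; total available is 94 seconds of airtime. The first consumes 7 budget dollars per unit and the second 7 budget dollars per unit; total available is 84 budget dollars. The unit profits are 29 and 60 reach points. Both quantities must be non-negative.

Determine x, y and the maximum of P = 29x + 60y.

Feasible corners and P = 29x + 60y:
  (0, 0) → P = 0
  (0, 94/9) → P = 1880/3
  (12, 0) → P = 348
  (2, 10) → P = 658

The binding constraints are 2x + 9y = 94 and 7x + 7y = 84.
Solving simultaneously gives x = 2, y = 10.

x = 2, y = 10, maximum P = 658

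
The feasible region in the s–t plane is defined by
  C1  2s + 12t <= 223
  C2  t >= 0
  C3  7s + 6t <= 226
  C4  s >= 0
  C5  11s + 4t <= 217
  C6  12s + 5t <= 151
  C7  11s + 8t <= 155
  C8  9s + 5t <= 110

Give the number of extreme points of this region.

The feasible vertices (each the meet of two boundaries and inside every other half-plane) are:
  (0, 223/12)
  (19/29, 2143/116)
  (0, 0)
  (110/9, 0)
  (105/17, 185/17)

5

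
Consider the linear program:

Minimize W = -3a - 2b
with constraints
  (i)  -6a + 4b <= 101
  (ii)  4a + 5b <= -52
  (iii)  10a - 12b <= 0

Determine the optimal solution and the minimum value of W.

Vertices and W = -3a - 2b:
  (-31/2, 2) → W = 85/2
  (-303/8, -505/16) → W = 707/4
  (-312/49, -260/49) → W = 208/7

a = -312/49, b = -260/49, minimum W = 208/7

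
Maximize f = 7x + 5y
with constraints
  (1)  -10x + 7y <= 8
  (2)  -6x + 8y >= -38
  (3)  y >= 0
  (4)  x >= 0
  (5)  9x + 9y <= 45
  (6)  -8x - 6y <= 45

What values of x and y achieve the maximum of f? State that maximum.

x = 5, y = 0, maximum f = 35

Feasible corners and f = 7x + 5y:
  (0, 8/7) → f = 40/7
  (27/17, 58/17) → f = 479/17
  (0, 0) → f = 0
  (5, 0) → f = 35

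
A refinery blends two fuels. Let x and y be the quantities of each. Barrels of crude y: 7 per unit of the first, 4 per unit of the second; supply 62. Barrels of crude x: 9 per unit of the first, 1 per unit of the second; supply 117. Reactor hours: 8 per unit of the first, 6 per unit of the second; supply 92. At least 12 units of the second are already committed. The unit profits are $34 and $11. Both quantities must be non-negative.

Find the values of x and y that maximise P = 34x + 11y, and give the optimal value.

x = 2, y = 12, maximum P = 200

Vertices and P = 34x + 11y:
  (0, 46/3) → P = 506/3
  (0, 12) → P = 132
  (2/5, 74/5) → P = 882/5
  (2, 12) → P = 200

The binding constraints are 7x + 4y = 62 and y = 12.
Solving simultaneously gives x = 2, y = 12.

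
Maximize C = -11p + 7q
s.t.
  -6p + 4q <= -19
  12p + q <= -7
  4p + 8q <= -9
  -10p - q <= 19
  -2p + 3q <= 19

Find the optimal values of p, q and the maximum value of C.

Vertices and C = -11p + 7q:
  (-1/6, -5) → C = -199/6
  (-57/46, -152/23) → C = -1501/46
  (6, -79) → C = -619

p = -57/46, q = -152/23, maximum C = -1501/46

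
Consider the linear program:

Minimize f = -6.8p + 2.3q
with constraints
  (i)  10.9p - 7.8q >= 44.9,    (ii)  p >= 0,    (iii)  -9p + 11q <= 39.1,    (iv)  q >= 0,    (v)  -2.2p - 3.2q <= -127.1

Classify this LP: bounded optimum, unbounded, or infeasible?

unbounded

From the feasible point (63649/2650, 30748/1325), moving in the direction (11, 9) keeps every constraint satisfied while f decreases without bound.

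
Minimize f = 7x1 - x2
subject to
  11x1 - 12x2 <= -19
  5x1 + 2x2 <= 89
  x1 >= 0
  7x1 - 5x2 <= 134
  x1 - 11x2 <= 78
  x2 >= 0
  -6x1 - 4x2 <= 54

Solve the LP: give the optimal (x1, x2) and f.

x1 = 0, x2 = 89/2, minimum f = -89/2

The binding constraints are 5x1 + 2x2 = 89 and x1 = 0.
Solving simultaneously gives x1 = 0, x2 = 89/2.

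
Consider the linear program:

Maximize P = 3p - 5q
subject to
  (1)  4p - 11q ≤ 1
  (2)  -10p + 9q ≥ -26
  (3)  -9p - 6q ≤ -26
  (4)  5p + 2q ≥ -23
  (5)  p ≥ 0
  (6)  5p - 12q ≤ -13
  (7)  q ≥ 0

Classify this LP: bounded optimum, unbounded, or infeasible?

bounded optimum

Feasible corners and P = 3p - 5q:
  (143/25, 52/15) → P = -13/75
  (0, 13/3) → P = -65/3
  (39/23, 247/138) → P = -533/138
The feasible region has finitely many vertices and no improving ray; the maximum is -13/75 at (143/25, 52/15).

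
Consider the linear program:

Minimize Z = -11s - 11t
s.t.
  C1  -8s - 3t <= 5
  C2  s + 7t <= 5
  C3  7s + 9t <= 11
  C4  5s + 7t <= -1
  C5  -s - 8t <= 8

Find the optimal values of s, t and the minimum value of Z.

Feasible corners and Z = -11s - 11t:
  (-32/41, 17/41) → Z = 165/41
  (-16/61, -59/61) → Z = 825/61
  (16/11, -13/11) → Z = -3

s = 16/11, t = -13/11, minimum Z = -3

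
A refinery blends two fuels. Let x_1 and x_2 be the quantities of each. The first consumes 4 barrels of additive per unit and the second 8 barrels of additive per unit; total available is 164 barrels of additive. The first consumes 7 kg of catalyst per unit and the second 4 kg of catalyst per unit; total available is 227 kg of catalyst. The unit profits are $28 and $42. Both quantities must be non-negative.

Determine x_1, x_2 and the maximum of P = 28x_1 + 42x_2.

x_1 = 29, x_2 = 6, maximum P = 1064

Corner points and P = 28x_1 + 42x_2:
  (0, 0) → P = 0
  (0, 41/2) → P = 861
  (227/7, 0) → P = 908
  (29, 6) → P = 1064

The optimum lies where 4x_1 + 8x_2 = 164 and 7x_1 + 4x_2 = 227.
Solving simultaneously gives x_1 = 29, x_2 = 6.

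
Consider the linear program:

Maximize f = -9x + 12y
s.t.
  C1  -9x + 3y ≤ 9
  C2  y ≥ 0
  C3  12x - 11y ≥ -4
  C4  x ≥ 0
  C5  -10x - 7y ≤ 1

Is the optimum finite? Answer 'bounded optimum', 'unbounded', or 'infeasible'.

From the feasible point (0, 0), moving in the direction (11, 12) keeps every constraint satisfied while f increases without bound.

unbounded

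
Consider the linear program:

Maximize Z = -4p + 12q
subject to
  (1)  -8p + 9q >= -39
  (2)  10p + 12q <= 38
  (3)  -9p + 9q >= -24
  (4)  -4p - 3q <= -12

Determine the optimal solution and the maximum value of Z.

Vertices and Z = -4p + 12q:
  (35/11, 17/33) → Z = -72/11
  (5/3, 16/9) → Z = 44/3
  (20/7, 4/21) → Z = -64/7

The optimum lies where 10p + 12q = 38 and -4p - 3q = -12.
Solving simultaneously gives p = 5/3, q = 16/9.

p = 5/3, q = 16/9, maximum Z = 44/3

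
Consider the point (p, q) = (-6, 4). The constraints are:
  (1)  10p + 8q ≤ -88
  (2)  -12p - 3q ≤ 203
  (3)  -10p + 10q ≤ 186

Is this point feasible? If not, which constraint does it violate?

not feasible — violates (1)

Constraint (1): 10p + 8q = -28, which is not ≤ -88. All other constraints are satisfied.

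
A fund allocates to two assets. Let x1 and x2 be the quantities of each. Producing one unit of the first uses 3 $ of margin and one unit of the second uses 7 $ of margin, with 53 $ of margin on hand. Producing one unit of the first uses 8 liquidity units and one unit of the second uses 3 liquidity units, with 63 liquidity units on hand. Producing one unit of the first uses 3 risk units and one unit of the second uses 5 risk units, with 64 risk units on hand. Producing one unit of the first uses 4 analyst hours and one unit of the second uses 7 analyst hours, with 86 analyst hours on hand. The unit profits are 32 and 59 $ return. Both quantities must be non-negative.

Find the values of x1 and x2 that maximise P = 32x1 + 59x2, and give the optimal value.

Feasible corners and P = 32x1 + 59x2:
  (0, 0) → P = 0
  (0, 53/7) → P = 3127/7
  (63/8, 0) → P = 252
  (6, 5) → P = 487

x1 = 6, x2 = 5, maximum P = 487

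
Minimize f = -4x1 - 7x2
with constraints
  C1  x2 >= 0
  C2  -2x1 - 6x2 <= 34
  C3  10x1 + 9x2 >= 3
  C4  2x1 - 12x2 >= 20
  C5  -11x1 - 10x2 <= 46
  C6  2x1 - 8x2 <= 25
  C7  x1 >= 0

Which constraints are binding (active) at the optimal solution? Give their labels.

Vertices and f = -4x1 - 7x2:
  (10, 0) → f = -40
  (25/2, 0) → f = -50
  (35/2, 5/4) → f = -315/4

The minimum is at (35/2, 5/4). Substituting into each constraint, equality holds for C4 and C6; the remaining constraints have slack.

C4 and C6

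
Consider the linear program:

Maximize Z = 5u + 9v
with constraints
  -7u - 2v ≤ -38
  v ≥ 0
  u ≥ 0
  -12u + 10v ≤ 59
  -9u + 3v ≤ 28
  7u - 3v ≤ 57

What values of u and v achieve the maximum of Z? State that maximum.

Vertices and Z = 5u + 9v:
  (38/7, 0) → Z = 190/7
  (131/47, 869/94) → Z = 9131/94
  (57/7, 0) → Z = 285/7
  (747/34, 1097/34) → Z = 6804/17

At the optimal vertex, -12u + 10v = 59 and 7u - 3v = 57.
Solving simultaneously gives u = 747/34, v = 1097/34.

u = 747/34, v = 1097/34, maximum Z = 6804/17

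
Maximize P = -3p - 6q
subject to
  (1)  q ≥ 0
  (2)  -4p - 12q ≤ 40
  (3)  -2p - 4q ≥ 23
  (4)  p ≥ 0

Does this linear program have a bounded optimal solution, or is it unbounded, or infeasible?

infeasible

The boundaries q = 0 and p = 0 meet at (0, 0), but that point violates -2p - 4q ≥ 23. Every candidate vertex is excluded by some other constraint, so the feasible region is empty.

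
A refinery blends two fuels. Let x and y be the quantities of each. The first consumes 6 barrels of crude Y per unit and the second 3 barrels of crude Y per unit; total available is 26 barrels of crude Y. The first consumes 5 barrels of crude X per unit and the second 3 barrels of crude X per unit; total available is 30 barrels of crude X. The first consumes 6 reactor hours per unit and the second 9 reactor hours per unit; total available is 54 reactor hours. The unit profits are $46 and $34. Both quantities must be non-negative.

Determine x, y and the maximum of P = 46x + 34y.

x = 2, y = 14/3, maximum P = 752/3

Feasible corners and P = 46x + 34y:
  (0, 0) → P = 0
  (0, 6) → P = 204
  (13/3, 0) → P = 598/3
  (2, 14/3) → P = 752/3

The optimum lies where 6x + 3y = 26 and 6x + 9y = 54.
Solving simultaneously gives x = 2, y = 14/3.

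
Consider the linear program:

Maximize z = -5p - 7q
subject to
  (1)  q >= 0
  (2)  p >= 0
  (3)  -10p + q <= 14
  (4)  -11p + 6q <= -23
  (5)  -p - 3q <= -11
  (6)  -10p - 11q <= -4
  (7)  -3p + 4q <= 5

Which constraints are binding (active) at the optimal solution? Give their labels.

(4) and (5)

Extreme points and z = -5p - 7q:
  (11, 0) → z = -55
  (45/13, 98/39) → z = -1361/39
  (61/13, 62/13) → z = -739/13
The feasible region is unbounded (it extends along (4, 3), (1, 0)), but z strictly decreases along every unbounded feasible direction, so there is no improving ray and the maximum is attained at a vertex.

The maximum is at (45/13, 98/39). Substituting into each constraint, equality holds for (4) and (5); the remaining constraints have slack.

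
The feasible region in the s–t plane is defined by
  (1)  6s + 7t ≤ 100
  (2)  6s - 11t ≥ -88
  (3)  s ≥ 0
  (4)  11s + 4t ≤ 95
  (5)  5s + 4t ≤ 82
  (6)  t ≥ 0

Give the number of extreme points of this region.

Intersecting each pair of boundary lines and keeping only the points that satisfy every inequality leaves:
  (121/27, 94/9)
  (5, 10)
  (0, 8)
  (0, 0)
  (95/11, 0)

5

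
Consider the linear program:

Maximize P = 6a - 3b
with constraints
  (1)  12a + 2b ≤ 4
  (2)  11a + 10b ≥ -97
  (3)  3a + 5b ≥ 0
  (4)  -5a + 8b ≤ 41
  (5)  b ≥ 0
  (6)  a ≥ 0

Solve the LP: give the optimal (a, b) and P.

Corner points and P = 6a - 3b:
  (1/3, 0) → P = 2
  (0, 2) → P = -6
  (0, 0) → P = 0

The binding constraints are 12a + 2b = 4 and b = 0.
Solving simultaneously gives a = 1/3, b = 0.

a = 1/3, b = 0, maximum P = 2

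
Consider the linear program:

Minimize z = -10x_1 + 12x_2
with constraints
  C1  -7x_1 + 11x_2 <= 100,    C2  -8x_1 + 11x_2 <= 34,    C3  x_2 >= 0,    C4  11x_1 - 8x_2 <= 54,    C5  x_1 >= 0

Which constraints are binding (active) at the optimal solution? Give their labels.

C3 and C4

Feasible corners and z = -10x_1 + 12x_2:
  (866/57, 806/57) → z = 1012/57
  (0, 34/11) → z = 408/11
  (54/11, 0) → z = -540/11
  (0, 0) → z = 0

The minimum is at (54/11, 0). Substituting into each constraint, equality holds for C3 and C4; the remaining constraints have slack.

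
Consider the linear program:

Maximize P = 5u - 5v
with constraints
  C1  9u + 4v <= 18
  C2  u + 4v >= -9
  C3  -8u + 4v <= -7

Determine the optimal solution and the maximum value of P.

Feasible corners and P = 5u - 5v:
  (27/8, -99/32) → P = 1035/32
  (25/17, 81/68) → P = 95/68
  (-2/9, -79/36) → P = 355/36

u = 27/8, v = -99/32, maximum P = 1035/32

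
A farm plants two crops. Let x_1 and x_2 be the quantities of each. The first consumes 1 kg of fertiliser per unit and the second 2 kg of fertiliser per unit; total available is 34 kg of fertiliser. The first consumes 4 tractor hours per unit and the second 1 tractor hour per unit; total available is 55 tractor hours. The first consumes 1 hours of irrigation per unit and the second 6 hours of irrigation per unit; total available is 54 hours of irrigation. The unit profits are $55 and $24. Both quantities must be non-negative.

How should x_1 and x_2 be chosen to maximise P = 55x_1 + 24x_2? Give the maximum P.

Extreme points and P = 55x_1 + 24x_2:
  (0, 0) → P = 0
  (0, 9) → P = 216
  (55/4, 0) → P = 3025/4
  (12, 7) → P = 828

At the optimal vertex, 4x_1 + x_2 = 55 and x_1 + 6x_2 = 54.
Solving simultaneously gives x_1 = 12, x_2 = 7.

x_1 = 12, x_2 = 7, maximum P = 828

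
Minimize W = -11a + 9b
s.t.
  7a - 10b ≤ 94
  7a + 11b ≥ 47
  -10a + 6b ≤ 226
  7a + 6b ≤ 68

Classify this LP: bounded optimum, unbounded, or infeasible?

bounded optimum

Extreme points and W = -11a + 9b:
  (1504/147, -47/21) → W = -19505/147
  (311/28, -13/8) → W = -7661/56
  (-29/2, 27/2) → W = 281
  (-158/17, 377/17) → W = 5131/17
The feasible region has finitely many vertices and no improving ray; the minimum is -7661/56 at (311/28, -13/8).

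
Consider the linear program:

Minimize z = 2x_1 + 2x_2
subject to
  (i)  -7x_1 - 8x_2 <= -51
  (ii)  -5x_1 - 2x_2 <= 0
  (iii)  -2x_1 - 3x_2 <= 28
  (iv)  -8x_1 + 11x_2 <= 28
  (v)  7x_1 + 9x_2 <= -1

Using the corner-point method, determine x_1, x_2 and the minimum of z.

x_1 = 467/7, x_2 = -52, minimum z = 206/7

Extreme points and z = 2x_1 + 2x_2:
  (377/5, -298/5) → z = 158/5
  (467/7, -52) → z = 206/7
  (83, -194/3) → z = 110/3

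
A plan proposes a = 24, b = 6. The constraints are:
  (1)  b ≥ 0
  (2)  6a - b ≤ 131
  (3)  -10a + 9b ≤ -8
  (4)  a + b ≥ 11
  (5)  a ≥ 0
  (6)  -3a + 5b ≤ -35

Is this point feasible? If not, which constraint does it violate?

Constraint (2): 6a - b = 138, which is not ≤ 131. All other constraints are satisfied.

not feasible — violates (2)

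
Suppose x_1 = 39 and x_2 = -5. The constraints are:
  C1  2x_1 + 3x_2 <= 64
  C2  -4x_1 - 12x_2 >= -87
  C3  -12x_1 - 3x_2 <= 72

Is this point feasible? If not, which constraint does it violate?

Constraint C2: -4x_1 - 12x_2 = -96, which is not ≥ -87. All other constraints are satisfied.

not feasible — violates C2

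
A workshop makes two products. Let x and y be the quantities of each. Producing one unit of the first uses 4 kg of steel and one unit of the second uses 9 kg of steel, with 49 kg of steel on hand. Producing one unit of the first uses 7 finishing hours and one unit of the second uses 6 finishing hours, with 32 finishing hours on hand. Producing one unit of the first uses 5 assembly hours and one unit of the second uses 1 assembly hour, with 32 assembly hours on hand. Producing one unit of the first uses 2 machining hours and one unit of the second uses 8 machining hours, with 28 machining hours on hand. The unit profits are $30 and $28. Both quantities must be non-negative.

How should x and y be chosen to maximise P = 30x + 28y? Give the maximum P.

x = 2, y = 3, maximum P = 144

Extreme points and P = 30x + 28y:
  (0, 0) → P = 0
  (0, 7/2) → P = 98
  (32/7, 0) → P = 960/7
  (2, 3) → P = 144

The optimum lies where 7x + 6y = 32 and 2x + 8y = 28.
Solving simultaneously gives x = 2, y = 3.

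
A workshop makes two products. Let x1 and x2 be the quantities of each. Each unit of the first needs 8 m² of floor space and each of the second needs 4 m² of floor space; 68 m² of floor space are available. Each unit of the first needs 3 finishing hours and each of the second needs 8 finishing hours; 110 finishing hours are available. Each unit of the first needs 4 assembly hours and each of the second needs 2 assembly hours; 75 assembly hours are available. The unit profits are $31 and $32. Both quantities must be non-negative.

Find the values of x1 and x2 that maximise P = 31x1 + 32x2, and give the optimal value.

At the optimal vertex, 8x1 + 4x2 = 68 and 3x1 + 8x2 = 110.
Solving simultaneously gives x1 = 2, x2 = 13.

x1 = 2, x2 = 13, maximum P = 478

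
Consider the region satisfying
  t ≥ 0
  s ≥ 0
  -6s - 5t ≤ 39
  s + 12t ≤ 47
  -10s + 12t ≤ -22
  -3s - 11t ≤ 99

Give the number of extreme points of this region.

3

Intersecting each pair of boundary lines and keeping only the points that satisfy every inequality leaves:
  (47, 0)
  (11/5, 0)
  (69/11, 112/33)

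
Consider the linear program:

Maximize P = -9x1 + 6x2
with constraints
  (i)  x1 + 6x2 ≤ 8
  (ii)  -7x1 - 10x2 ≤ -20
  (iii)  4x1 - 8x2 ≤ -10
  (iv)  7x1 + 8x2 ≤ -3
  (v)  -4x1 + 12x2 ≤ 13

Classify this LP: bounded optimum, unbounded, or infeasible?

The boundaries 4x1 - 8x2 = -10 and 7x1 + 8x2 = -3 meet at (-13/11, 29/44), but that point violates -7x1 - 10x2 ≤ -20. Every candidate vertex is excluded by some other constraint, so the feasible region is empty.

infeasible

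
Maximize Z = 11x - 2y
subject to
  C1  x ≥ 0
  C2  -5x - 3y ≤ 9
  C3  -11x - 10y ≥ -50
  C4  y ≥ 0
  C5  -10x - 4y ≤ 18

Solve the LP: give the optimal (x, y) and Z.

Vertices and Z = 11x - 2y:
  (0, 5) → Z = -10
  (0, 0) → Z = 0
  (50/11, 0) → Z = 50

x = 50/11, y = 0, maximum Z = 50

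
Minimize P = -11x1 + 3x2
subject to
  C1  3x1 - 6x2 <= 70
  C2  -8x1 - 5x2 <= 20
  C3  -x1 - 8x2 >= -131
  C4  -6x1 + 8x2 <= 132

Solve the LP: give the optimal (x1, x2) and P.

x1 = 673/15, x2 = 323/30, minimum P = -13837/30

Feasible corners and P = -11x1 + 3x2:
  (230/63, -620/63) → P = -4390/63
  (673/15, 323/30) → P = -13837/30
  (-410/47, 468/47) → P = 5914/47
  (-1/7, 459/28) → P = 203/4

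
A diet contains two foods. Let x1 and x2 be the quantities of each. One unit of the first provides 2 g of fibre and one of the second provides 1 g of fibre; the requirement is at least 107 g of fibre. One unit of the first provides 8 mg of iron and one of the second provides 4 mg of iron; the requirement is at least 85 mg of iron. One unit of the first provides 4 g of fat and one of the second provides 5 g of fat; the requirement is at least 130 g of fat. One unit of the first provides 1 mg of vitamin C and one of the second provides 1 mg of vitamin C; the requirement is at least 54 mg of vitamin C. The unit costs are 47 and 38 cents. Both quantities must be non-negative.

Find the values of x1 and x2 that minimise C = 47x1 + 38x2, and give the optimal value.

x1 = 53, x2 = 1, minimum C = 2529

Corner points and C = 47x1 + 38x2:
  (0, 107) → C = 4066
  (54, 0) → C = 2538
  (53, 1) → C = 2529
The feasible region is unbounded (it extends along (0, 1), (1, 0)), but C strictly increases along every unbounded feasible direction, so there is no improving ray and the minimum is attained at a vertex.

The binding constraints are 2x1 + x2 = 107 and x1 + x2 = 54.
Solving simultaneously gives x1 = 53, x2 = 1.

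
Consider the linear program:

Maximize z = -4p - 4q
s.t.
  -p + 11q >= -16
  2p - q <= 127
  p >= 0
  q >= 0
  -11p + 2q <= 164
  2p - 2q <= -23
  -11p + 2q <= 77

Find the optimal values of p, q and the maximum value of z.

The feasible region is unbounded (it extends along (1, 2), (2, 11)), but z strictly decreases along every unbounded feasible direction, so there is no improving ray and the maximum is attained at a vertex.

The binding constraints are p = 0 and 2p - 2q = -23.
Solving simultaneously gives p = 0, q = 23/2.

p = 0, q = 23/2, maximum z = -46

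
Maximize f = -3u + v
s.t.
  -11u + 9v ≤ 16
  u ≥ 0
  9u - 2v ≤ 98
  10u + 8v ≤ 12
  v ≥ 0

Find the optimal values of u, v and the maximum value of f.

u = 0, v = 3/2, maximum f = 3/2

Feasible corners and f = -3u + v:
  (0, 3/2) → f = 3/2
  (0, 0) → f = 0
  (6/5, 0) → f = -18/5

The optimum lies where u = 0 and 10u + 8v = 12.
Solving simultaneously gives u = 0, v = 3/2.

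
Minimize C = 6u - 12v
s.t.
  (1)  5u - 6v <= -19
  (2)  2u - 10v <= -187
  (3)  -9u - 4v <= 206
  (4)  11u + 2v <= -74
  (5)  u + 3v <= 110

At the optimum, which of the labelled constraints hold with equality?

(3) and (5)

Extreme points and C = 6u - 12v:
  (-1404/49, 1271/98) → C = -16050/49
  (-557/57, 1909/114) → C = -4932/19
  (-46, 52) → C = -900
  (-442/31, 1284/31) → C = -18060/31

The minimum is at (-46, 52). Substituting into each constraint, equality holds for (3) and (5); the remaining constraints have slack.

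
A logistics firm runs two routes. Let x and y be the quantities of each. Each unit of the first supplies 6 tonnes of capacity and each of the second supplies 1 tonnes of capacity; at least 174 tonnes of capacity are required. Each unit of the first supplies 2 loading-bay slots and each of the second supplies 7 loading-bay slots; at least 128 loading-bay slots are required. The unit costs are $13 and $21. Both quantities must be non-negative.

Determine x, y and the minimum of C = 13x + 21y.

x = 109/4, y = 21/2, minimum C = 2299/4

Vertices and C = 13x + 21y:
  (0, 174) → C = 3654
  (64, 0) → C = 832
  (109/4, 21/2) → C = 2299/4
The feasible region is unbounded (it extends along (0, 1), (1, 0)), but C strictly increases along every unbounded feasible direction, so there is no improving ray and the minimum is attained at a vertex.

The binding constraints are 6x + y = 174 and 2x + 7y = 128.
Solving simultaneously gives x = 109/4, y = 21/2.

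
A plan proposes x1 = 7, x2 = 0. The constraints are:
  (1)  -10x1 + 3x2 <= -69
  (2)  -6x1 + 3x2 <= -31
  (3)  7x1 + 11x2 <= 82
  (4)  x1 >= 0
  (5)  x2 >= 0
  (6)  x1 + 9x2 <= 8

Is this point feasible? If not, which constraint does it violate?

feasible

(1): -70 ≤ -69 ✓
(2): -42 ≤ -31 ✓
(3): 49 ≤ 82 ✓
(4): 7 ≥ 0 ✓
(5): 0 ≥ 0 ✓
(6): 7 ≤ 8 ✓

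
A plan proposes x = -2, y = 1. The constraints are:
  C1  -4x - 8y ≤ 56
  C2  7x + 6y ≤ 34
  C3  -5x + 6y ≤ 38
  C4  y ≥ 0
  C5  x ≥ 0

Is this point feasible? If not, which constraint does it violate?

Constraint C5: x = -2, which is not ≥ 0. All other constraints are satisfied.

not feasible — violates C5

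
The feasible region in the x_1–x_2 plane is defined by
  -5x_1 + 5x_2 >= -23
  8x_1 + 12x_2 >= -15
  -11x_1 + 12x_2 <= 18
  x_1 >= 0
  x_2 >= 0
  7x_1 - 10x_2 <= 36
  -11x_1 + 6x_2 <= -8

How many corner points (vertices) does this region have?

4

Of the 21 pairwise boundary intersections, those satisfying every inequality are:
  (366/5, 343/5)
  (23/5, 0)
  (34/11, 13/3)
  (8/11, 0)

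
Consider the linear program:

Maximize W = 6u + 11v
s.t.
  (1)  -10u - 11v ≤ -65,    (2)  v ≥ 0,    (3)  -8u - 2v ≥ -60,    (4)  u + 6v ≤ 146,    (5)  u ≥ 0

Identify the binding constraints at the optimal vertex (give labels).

(3) and (4)

Corner points and W = 6u + 11v:
  (13/2, 0) → W = 39
  (0, 65/11) → W = 65
  (15/2, 0) → W = 45
  (34/23, 554/23) → W = 6298/23
  (0, 73/3) → W = 803/3

The maximum is at (34/23, 554/23). Substituting into each constraint, equality holds for (3) and (4); the remaining constraints have slack.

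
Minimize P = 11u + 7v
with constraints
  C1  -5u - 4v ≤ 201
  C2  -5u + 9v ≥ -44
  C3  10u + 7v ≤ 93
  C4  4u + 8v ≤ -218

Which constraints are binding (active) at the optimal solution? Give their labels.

Vertices and P = 11u + 7v:
  (-1633/65, -245/13) → P = -26538/65
  (-92/3, -143/12) → P = -1683/4
  (-805/38, -633/38) → P = -6643/19

The minimum is at (-92/3, -143/12). Substituting into each constraint, equality holds for C1 and C4; the remaining constraints have slack.

C1 and C4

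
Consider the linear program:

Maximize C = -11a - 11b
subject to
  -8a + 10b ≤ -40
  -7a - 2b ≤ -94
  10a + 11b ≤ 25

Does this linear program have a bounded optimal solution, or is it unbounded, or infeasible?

From the feasible point (328/19, -255/19), moving in the direction (2, -7) keeps every constraint satisfied while C increases without bound.

unbounded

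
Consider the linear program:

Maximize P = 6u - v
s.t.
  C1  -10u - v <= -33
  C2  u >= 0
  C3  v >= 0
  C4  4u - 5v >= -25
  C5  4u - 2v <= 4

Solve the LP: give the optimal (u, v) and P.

Extreme points and P = 6u - v:
  (70/27, 191/27) → P = 229/27
  (35/12, 23/6) → P = 41/3
  (35/6, 29/3) → P = 76/3

The optimum lies where 4u - 5v = -25 and 4u - 2v = 4.
Solving simultaneously gives u = 35/6, v = 29/3.

u = 35/6, v = 29/3, maximum P = 76/3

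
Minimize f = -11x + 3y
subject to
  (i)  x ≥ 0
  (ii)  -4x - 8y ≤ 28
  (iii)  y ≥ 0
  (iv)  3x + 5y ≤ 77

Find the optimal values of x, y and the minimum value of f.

Feasible corners and f = -11x + 3y:
  (0, 0) → f = 0
  (0, 77/5) → f = 231/5
  (77/3, 0) → f = -847/3

The binding constraints are y = 0 and 3x + 5y = 77.
Solving simultaneously gives x = 77/3, y = 0.

x = 77/3, y = 0, minimum f = -847/3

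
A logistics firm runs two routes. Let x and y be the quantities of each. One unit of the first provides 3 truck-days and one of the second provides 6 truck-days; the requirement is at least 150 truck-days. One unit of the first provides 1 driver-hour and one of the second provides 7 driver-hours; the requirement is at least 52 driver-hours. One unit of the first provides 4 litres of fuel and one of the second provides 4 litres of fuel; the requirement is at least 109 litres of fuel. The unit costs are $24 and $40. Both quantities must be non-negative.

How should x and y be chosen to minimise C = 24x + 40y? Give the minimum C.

Feasible corners and C = 24x + 40y:
  (0, 109/4) → C = 1090
  (52, 0) → C = 1248
  (246/5, 2/5) → C = 5984/5
  (9/2, 91/4) → C = 1018
The feasible region is unbounded (it extends along (0, 1), (1, 0)), but C strictly increases along every unbounded feasible direction, so there is no improving ray and the minimum is attained at a vertex.

The binding constraints are 3x + 6y = 150 and 4x + 4y = 109.
Solving simultaneously gives x = 9/2, y = 91/4.

x = 9/2, y = 91/4, minimum C = 1018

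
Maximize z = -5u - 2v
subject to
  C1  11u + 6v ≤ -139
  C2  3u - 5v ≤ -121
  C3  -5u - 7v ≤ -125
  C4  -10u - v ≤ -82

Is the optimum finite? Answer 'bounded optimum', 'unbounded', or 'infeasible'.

The boundaries 11u + 6v = -139 and -5u - 7v = -125 meet at (-1723/47, 2070/47), but that point violates -10u - v ≤ -82. Every candidate vertex is excluded by some other constraint, so the feasible region is empty.

infeasible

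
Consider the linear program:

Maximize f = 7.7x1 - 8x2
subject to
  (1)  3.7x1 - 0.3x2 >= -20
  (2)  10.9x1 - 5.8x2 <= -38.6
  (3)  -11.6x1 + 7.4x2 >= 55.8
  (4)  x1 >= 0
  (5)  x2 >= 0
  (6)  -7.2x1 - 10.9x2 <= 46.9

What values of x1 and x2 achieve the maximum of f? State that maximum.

Corner points and f = 7.7x1 - 8x2:
  (0, 200/3) → f = -1600/3
  (1900/669, 8023/669) → f = -16518/223
  (0, 279/37) → f = -2232/37
The feasible region is unbounded (it extends along (58, 109), (3, 37)), but f strictly decreases along every unbounded feasible direction, so there is no improving ray and the maximum is attained at a vertex.

At the optimal vertex, -11.6x1 + 7.4x2 = 55.8 and x1 = 0.
Solving simultaneously gives x1 = 0, x2 = 279/37.

x1 = 0, x2 = 279/37, maximum f = -2232/37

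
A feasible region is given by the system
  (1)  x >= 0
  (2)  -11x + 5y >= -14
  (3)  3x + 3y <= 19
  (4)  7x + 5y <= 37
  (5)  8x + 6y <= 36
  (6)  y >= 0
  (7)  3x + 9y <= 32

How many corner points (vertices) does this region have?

5

Pairwise boundary intersections that survive every other constraint:
  (0, 0)
  (0, 32/9)
  (132/53, 142/53)
  (14/11, 0)
  (22/9, 74/27)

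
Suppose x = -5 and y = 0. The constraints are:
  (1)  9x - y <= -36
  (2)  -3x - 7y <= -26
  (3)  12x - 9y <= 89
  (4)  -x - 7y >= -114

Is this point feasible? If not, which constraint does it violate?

not feasible — violates (2)

Constraint (2): -3x - 7y = 15, which is not ≤ -26. All other constraints are satisfied.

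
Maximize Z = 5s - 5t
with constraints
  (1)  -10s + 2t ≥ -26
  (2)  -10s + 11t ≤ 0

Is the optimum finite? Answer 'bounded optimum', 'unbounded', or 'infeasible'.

From the feasible point (143/45, 26/9), moving in the direction (-2, -10) keeps every constraint satisfied while Z increases without bound.

unbounded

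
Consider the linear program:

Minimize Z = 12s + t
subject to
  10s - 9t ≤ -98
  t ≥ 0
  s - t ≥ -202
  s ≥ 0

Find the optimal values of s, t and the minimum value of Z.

Corner points and Z = 12s + t:
  (1720, 1922) → Z = 22562
  (0, 98/9) → Z = 98/9
  (0, 202) → Z = 202

At the optimal vertex, 10s - 9t = -98 and s = 0.
Solving simultaneously gives s = 0, t = 98/9.

s = 0, t = 98/9, minimum Z = 98/9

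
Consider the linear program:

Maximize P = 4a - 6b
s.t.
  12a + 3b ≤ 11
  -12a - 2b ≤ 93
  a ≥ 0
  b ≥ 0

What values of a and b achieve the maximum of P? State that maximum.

Feasible corners and P = 4a - 6b:
  (0, 11/3) → P = -22
  (11/12, 0) → P = 11/3
  (0, 0) → P = 0

The binding constraints are 12a + 3b = 11 and b = 0.
Solving simultaneously gives a = 11/12, b = 0.

a = 11/12, b = 0, maximum P = 11/3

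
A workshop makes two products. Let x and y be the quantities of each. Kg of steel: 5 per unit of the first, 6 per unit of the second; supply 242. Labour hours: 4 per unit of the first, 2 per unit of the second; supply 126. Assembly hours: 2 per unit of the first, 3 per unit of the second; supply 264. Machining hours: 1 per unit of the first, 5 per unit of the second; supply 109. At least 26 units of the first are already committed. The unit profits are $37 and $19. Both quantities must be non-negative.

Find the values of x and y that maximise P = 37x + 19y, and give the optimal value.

x = 26, y = 11, maximum P = 1171

Vertices and P = 37x + 19y:
  (63/2, 0) → P = 2331/2
  (26, 0) → P = 962
  (26, 11) → P = 1171

The binding constraints are 4x + 2y = 126 and x = 26.
Solving simultaneously gives x = 26, y = 11.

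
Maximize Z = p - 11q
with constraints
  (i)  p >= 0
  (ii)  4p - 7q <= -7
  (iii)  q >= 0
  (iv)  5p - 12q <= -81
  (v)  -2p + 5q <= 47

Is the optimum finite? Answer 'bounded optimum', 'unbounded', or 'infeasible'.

bounded optimum

Corner points and Z = p - 11q:
  (0, 27/4) → Z = -297/4
  (0, 47/5) → Z = -517/5
  (483/13, 289/13) → Z = -2696/13
  (49, 29) → Z = -270
The feasible region has finitely many vertices and no improving ray; the maximum is -297/4 at (0, 27/4).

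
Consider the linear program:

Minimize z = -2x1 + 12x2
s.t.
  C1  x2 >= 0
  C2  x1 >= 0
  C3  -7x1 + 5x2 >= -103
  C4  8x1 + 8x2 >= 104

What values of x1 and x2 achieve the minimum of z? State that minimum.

Vertices and z = -2x1 + 12x2:
  (103/7, 0) → z = -206/7
  (13, 0) → z = -26
  (0, 13) → z = 156
The feasible region is unbounded (it extends along (0, 1), (5, 7)), but z strictly increases along every unbounded feasible direction, so there is no improving ray and the minimum is attained at a vertex.

At the optimal vertex, x2 = 0 and -7x1 + 5x2 = -103.
Solving simultaneously gives x1 = 103/7, x2 = 0.

x1 = 103/7, x2 = 0, minimum z = -206/7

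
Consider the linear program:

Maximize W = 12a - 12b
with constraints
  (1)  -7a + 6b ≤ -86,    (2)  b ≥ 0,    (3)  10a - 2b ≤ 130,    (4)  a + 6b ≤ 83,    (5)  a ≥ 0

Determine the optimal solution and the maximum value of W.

a = 13, b = 0, maximum W = 156

Feasible corners and W = 12a - 12b:
  (86/7, 0) → W = 1032/7
  (304/23, 25/23) → W = 3348/23
  (13, 0) → W = 156

At the optimal vertex, b = 0 and 10a - 2b = 130.
Solving simultaneously gives a = 13, b = 0.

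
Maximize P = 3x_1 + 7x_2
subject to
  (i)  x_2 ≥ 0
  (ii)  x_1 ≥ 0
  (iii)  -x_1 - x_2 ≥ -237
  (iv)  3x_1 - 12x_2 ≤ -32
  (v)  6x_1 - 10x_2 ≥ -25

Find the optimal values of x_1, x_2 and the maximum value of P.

x_1 = 2345/16, x_2 = 1447/16, maximum P = 4291/4

Corner points and P = 3x_1 + 7x_2:
  (2812/15, 743/15) → P = 13637/15
  (2345/16, 1447/16) → P = 4291/4
  (10/21, 39/14) → P = 293/14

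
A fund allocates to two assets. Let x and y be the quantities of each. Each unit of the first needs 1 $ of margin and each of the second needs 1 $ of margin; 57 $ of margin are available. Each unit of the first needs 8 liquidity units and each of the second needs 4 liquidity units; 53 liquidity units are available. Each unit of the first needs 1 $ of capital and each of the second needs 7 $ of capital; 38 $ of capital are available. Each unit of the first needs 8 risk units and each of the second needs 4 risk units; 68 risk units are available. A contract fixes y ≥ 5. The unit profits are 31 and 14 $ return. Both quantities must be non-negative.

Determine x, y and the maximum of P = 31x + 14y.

x = 3, y = 5, maximum P = 163

Corner points and P = 31x + 14y:
  (0, 38/7) → P = 76
  (0, 5) → P = 70
  (3, 5) → P = 163

At the optimal vertex, x + 7y = 38 and y = 5.
Solving simultaneously gives x = 3, y = 5.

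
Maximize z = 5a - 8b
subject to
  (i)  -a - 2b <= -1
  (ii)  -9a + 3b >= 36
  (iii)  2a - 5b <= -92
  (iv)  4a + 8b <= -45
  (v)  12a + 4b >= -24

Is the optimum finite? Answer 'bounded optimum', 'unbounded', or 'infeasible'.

Constraints -a - 2b ≤ -1 and 4a + 8b ≤ -45 have parallel boundaries but demand opposite sides — no point can satisfy both, so the region is empty.

infeasible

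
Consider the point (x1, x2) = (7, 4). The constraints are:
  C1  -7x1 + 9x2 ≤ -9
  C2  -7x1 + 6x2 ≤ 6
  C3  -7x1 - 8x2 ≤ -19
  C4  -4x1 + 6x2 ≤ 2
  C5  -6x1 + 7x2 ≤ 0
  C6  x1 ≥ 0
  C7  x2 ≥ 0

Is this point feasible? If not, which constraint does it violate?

feasible

C1: -13 ≤ -9 ✓
C2: -25 ≤ 6 ✓
C3: -81 ≤ -19 ✓
C4: -4 ≤ 2 ✓
C5: -14 ≤ 0 ✓
C6: 7 ≥ 0 ✓
C7: 4 ≥ 0 ✓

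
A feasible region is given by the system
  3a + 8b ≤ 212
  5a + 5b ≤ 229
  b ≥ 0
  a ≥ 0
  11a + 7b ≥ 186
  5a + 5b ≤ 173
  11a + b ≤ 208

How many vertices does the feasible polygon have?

5

Pairwise boundary intersections that survive every other constraint:
  (4/67, 1774/67)
  (324/25, 541/25)
  (186/11, 0)
  (208/11, 0)
  (867/50, 863/50)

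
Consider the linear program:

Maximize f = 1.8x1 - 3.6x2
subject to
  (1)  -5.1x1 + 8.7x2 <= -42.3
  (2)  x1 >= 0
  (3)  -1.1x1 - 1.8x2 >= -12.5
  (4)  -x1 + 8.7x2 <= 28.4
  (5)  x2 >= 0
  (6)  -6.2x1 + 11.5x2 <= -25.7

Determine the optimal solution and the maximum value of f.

x1 = 125/11, x2 = 0, maximum f = 225/11

Feasible corners and f = 1.8x1 - 3.6x2:
  (6163/625, 574/625) → f = 9027/625
  (141/17, 0) → f = 1269/85
  (125/11, 0) → f = 225/11

The binding constraints are -1.1x1 - 1.8x2 = -12.5 and x2 = 0.
Solving simultaneously gives x1 = 125/11, x2 = 0.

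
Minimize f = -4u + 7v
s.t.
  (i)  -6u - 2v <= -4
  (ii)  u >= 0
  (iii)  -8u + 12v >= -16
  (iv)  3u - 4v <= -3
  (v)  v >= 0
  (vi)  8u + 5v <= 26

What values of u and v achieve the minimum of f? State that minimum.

u = 1/3, v = 1, minimum f = 17/3

Extreme points and f = -4u + 7v:
  (0, 2) → f = 14
  (1/3, 1) → f = 17/3
  (0, 26/5) → f = 182/5
  (89/47, 102/47) → f = 358/47

The optimum lies where -6u - 2v = -4 and 3u - 4v = -3.
Solving simultaneously gives u = 1/3, v = 1.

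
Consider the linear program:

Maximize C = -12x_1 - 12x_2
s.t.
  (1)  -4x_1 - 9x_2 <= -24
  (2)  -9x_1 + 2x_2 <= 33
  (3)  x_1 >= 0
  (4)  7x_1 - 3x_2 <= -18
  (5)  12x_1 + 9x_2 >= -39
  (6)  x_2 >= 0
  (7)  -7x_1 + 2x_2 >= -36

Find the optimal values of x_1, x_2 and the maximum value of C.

Corner points and C = -12x_1 - 12x_2:
  (0, 33/2) → C = -198
  (0, 6) → C = -72
  (144/7, 54) → C = -6264/7
The feasible region is unbounded (it extends along (2, 7), (2, 9)), but C strictly decreases along every unbounded feasible direction, so there is no improving ray and the maximum is attained at a vertex.

At the optimal vertex, x_1 = 0 and 7x_1 - 3x_2 = -18.
Solving simultaneously gives x_1 = 0, x_2 = 6.

x_1 = 0, x_2 = 6, maximum C = -72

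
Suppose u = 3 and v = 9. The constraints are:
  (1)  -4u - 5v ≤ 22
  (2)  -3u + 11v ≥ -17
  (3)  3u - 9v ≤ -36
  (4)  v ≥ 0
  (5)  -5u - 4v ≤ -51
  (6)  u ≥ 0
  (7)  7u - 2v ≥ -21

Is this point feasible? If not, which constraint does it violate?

(1): -57 ≤ 22 ✓
(2): 90 ≥ -17 ✓
(3): -72 ≤ -36 ✓
(4): 9 ≥ 0 ✓
(5): -51 ≤ -51 ✓
(6): 3 ≥ 0 ✓
(7): 3 ≥ -21 ✓

feasible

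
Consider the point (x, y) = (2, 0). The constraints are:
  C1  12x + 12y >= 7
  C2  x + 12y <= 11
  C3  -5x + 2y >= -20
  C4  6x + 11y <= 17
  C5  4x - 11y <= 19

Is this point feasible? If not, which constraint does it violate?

C1: 24 ≥ 7 ✓
C2: 2 ≤ 11 ✓
C3: -10 ≥ -20 ✓
C4: 12 ≤ 17 ✓
C5: 8 ≤ 19 ✓

feasible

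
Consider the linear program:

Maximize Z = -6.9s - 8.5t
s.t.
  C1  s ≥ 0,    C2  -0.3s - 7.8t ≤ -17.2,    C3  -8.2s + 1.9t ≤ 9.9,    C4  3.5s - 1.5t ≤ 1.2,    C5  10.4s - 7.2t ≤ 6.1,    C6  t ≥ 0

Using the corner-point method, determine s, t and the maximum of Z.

s = 0, t = 86/39, maximum Z = -731/39

Vertices and Z = -6.9s - 8.5t:
  (0, 86/39) → Z = -731/39
  (0, 99/19) → Z = -1683/38
  (1172/925, 5984/2775) → Z = -375622/13875
The feasible region is unbounded (it extends along (3, 7), (19, 82)), but Z strictly decreases along every unbounded feasible direction, so there is no improving ray and the maximum is attained at a vertex.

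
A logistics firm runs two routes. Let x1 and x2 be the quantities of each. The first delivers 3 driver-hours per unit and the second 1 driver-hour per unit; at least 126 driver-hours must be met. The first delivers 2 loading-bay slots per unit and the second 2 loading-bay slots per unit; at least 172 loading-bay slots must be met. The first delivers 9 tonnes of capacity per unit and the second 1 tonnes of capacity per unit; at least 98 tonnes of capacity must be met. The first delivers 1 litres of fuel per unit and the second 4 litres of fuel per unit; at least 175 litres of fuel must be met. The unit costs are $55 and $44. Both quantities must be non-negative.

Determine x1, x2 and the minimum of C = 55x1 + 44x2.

Vertices and C = 55x1 + 44x2:
  (0, 126) → C = 5544
  (175, 0) → C = 9625
  (20, 66) → C = 4004
  (169/3, 89/3) → C = 13211/3
The feasible region is unbounded (it extends along (0, 1), (1, 0)), but C strictly increases along every unbounded feasible direction, so there is no improving ray and the minimum is attained at a vertex.

x1 = 20, x2 = 66, minimum C = 4004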